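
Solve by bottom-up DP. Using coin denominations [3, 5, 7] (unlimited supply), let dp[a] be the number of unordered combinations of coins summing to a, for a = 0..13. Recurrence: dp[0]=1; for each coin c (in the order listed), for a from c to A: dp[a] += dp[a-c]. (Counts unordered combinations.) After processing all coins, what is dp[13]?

2

after  coin     0     1     2     3     4     5     6     7     8     9    10    11    12    13
          3     1     0     0     1     0     0     1     0     0     1     0     0     1     0
          5     1     0     0     1     0     1     1     0     1     1     1     1     1     1
          7     1     0     0     1     0     1     1     1     1     1     2     1     2     2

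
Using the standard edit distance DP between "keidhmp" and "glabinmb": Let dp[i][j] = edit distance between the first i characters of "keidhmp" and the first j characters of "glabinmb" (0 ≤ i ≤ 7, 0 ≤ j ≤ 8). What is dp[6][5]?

6

   ''  g  l  a  b  i  n  m  b
''  0  1  2  3  4  5  6  7  8
 k  1  1  2  3  4  5  6  7  8
 e  2  2  2  3  4  5  6  7  8
 i  3  3  3  3  4  4  5  6  7
 d  4  4  4  4  4  5  5  6  7
 h  5  5  5  5  5  5  6  6  7
 m  6  6  6  6  6  6  6  6  7
 p  7  7  7  7  7  7  7  7  7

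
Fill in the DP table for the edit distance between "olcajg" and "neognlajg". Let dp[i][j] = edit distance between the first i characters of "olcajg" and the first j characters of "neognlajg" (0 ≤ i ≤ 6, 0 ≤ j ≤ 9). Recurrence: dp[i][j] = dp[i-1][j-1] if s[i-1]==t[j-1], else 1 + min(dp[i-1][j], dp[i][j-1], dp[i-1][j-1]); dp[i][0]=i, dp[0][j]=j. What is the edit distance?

   ''  n  e  o  g  n  l  a  j  g
''  0  1  2  3  4  5  6  7  8  9
 o  1  1  2  2  3  4  5  6  7  8
 l  2  2  2  3  3  4  4  5  6  7
 c  3  3  3  3  4  4  5  5  6  7
 a  4  4  4  4  4  5  5  5  6  7
 j  5  5  5  5  5  5  6  6  5  6
 g  6  6  6  6  5  6  6  7  6  5

5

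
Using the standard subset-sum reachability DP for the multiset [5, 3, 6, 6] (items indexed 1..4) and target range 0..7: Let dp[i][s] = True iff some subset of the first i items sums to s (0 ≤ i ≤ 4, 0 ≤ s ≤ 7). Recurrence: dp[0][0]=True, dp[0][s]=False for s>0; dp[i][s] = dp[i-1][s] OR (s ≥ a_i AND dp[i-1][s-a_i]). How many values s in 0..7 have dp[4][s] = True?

i\s   0   1   2   3   4   5   6   7
  0   T   F   F   F   F   F   F   F
  1   T   F   F   F   F   T   F   F
  2   T   F   F   T   F   T   F   F
  3   T   F   F   T   F   T   T   F
  4   T   F   F   T   F   T   T   F

4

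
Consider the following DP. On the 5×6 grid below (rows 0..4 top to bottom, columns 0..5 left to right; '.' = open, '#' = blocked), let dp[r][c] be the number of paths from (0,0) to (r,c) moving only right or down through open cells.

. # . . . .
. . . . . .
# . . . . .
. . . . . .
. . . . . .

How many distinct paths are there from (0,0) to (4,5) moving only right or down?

35

r\c   0   1   2   3   4   5
  0   1   0   0   0   0   0
  1   1   1   1   1   1   1
  2   0   1   2   3   4   5
  3   0   1   3   6  10  15
  4   0   1   4  10  20  35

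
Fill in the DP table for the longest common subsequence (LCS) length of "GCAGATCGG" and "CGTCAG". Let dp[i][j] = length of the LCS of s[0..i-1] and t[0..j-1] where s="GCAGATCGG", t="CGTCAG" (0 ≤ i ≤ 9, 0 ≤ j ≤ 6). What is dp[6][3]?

3

   ''  C  G  T  C  A  G
''  0  0  0  0  0  0  0
 G  0  0  1  1  1  1  1
 C  0  1  1  1  2  2  2
 A  0  1  1  1  2  3  3
 G  0  1  2  2  2  3  4
 A  0  1  2  2  2  3  4
 T  0  1  2  3  3  3  4
 C  0  1  2  3  4  4  4
 G  0  1  2  3  4  4  5
 G  0  1  2  3  4  4  5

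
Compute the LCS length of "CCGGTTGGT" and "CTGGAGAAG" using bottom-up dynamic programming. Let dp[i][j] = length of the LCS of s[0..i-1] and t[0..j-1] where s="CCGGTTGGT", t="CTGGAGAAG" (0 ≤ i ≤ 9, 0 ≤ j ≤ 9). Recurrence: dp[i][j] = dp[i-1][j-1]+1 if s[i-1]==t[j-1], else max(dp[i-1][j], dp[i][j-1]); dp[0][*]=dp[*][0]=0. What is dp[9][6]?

4

   ''  C  T  G  G  A  G  A  A  G
''  0  0  0  0  0  0  0  0  0  0
 C  0  1  1  1  1  1  1  1  1  1
 C  0  1  1  1  1  1  1  1  1  1
 G  0  1  1  2  2  2  2  2  2  2
 G  0  1  1  2  3  3  3  3  3  3
 T  0  1  2  2  3  3  3  3  3  3
 T  0  1  2  2  3  3  3  3  3  3
 G  0  1  2  3  3  3  4  4  4  4
 G  0  1  2  3  4  4  4  4  4  5
 T  0  1  2  3  4  4  4  4  4  5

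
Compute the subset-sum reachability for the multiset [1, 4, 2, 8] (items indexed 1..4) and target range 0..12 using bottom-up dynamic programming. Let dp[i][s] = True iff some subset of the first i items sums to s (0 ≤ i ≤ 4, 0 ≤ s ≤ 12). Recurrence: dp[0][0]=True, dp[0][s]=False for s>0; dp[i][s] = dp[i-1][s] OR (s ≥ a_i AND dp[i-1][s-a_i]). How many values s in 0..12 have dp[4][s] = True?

13

i\s   0   1   2   3   4   5   6   7   8   9  10  11  12
  0   T   F   F   F   F   F   F   F   F   F   F   F   F
  1   T   T   F   F   F   F   F   F   F   F   F   F   F
  2   T   T   F   F   T   T   F   F   F   F   F   F   F
  3   T   T   T   T   T   T   T   T   F   F   F   F   F
  4   T   T   T   T   T   T   T   T   T   T   T   T   T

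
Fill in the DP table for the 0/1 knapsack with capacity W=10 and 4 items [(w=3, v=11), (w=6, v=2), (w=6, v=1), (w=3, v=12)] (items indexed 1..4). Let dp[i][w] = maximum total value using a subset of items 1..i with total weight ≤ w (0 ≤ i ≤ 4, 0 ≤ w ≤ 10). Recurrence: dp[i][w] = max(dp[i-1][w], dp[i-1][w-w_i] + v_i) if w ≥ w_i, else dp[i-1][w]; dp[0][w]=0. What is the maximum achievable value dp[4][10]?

i\w   0   1   2   3   4   5   6   7   8   9  10
  0   0   0   0   0   0   0   0   0   0   0   0
  1   0   0   0  11  11  11  11  11  11  11  11
  2   0   0   0  11  11  11  11  11  11  13  13
  3   0   0   0  11  11  11  11  11  11  13  13
  4   0   0   0  12  12  12  23  23  23  23  23

23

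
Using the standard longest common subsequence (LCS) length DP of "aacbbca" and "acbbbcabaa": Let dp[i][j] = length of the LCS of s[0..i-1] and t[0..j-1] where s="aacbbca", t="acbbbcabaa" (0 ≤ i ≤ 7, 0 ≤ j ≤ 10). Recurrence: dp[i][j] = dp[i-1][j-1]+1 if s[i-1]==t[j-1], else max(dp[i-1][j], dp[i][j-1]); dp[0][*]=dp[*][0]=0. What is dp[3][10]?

2

   ''  a  c  b  b  b  c  a  b  a  a
''  0  0  0  0  0  0  0  0  0  0  0
 a  0  1  1  1  1  1  1  1  1  1  1
 a  0  1  1  1  1  1  1  2  2  2  2
 c  0  1  2  2  2  2  2  2  2  2  2
 b  0  1  2  3  3  3  3  3  3  3  3
 b  0  1  2  3  4  4  4  4  4  4  4
 c  0  1  2  3  4  4  5  5  5  5  5
 a  0  1  2  3  4  4  5  6  6  6  6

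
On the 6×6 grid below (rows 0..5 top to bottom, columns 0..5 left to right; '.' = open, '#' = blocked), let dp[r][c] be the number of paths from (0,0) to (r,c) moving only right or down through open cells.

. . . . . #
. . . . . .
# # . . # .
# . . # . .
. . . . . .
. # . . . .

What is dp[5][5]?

r\c   0   1   2   3   4   5
  0   1   1   1   1   1   0
  1   1   2   3   4   5   5
  2   0   0   3   7   0   5
  3   0   0   3   0   0   5
  4   0   0   3   3   3   8
  5   0   0   3   6   9  17

17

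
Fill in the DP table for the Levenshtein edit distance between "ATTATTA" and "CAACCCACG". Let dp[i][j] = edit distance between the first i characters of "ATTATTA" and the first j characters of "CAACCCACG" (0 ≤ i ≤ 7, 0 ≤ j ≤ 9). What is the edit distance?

8

   ''  C  A  A  C  C  C  A  C  G
''  0  1  2  3  4  5  6  7  8  9
 A  1  1  1  2  3  4  5  6  7  8
 T  2  2  2  2  3  4  5  6  7  8
 T  3  3  3  3  3  4  5  6  7  8
 A  4  4  3  3  4  4  5  5  6  7
 T  5  5  4  4  4  5  5  6  6  7
 T  6  6  5  5  5  5  6  6  7  7
 A  7  7  6  5  6  6  6  6  7  8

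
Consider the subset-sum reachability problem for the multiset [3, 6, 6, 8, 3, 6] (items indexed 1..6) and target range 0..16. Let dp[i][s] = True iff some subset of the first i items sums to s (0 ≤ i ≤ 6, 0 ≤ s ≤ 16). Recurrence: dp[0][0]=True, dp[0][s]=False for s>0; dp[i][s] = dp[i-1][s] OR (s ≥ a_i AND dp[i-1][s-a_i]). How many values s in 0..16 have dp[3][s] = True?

6

i\s   0   1   2   3   4   5   6   7   8   9  10  11  12  13  14  15  16
  0   T   F   F   F   F   F   F   F   F   F   F   F   F   F   F   F   F
  1   T   F   F   T   F   F   F   F   F   F   F   F   F   F   F   F   F
  2   T   F   F   T   F   F   T   F   F   T   F   F   F   F   F   F   F
  3   T   F   F   T   F   F   T   F   F   T   F   F   T   F   F   T   F
  4   T   F   F   T   F   F   T   F   T   T   F   T   T   F   T   T   F
  5   T   F   F   T   F   F   T   F   T   T   F   T   T   F   T   T   F
  6   T   F   F   T   F   F   T   F   T   T   F   T   T   F   T   T   F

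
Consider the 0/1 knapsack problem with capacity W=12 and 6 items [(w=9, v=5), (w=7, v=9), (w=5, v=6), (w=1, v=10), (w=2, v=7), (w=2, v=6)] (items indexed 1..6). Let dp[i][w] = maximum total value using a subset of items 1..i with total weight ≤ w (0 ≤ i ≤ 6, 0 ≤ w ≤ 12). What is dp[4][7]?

i\w   0   1   2   3   4   5   6   7   8   9  10  11  12
  0   0   0   0   0   0   0   0   0   0   0   0   0   0
  1   0   0   0   0   0   0   0   0   0   5   5   5   5
  2   0   0   0   0   0   0   0   9   9   9   9   9   9
  3   0   0   0   0   0   6   6   9   9   9   9   9  15
  4   0  10  10  10  10  10  16  16  19  19  19  19  19
  5   0  10  10  17  17  17  17  17  23  23  26  26  26
  6   0  10  10  17  17  23  23  23  23  23  29  29  32

16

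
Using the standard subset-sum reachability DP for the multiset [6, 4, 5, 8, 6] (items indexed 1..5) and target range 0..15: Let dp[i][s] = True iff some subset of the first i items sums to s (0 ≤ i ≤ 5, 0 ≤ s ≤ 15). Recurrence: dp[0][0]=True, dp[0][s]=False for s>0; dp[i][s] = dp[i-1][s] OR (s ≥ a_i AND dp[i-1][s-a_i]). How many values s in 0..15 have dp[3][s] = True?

i\s   0   1   2   3   4   5   6   7   8   9  10  11  12  13  14  15
  0   T   F   F   F   F   F   F   F   F   F   F   F   F   F   F   F
  1   T   F   F   F   F   F   T   F   F   F   F   F   F   F   F   F
  2   T   F   F   F   T   F   T   F   F   F   T   F   F   F   F   F
  3   T   F   F   F   T   T   T   F   F   T   T   T   F   F   F   T
  4   T   F   F   F   T   T   T   F   T   T   T   T   T   T   T   T
  5   T   F   F   F   T   T   T   F   T   T   T   T   T   T   T   T

8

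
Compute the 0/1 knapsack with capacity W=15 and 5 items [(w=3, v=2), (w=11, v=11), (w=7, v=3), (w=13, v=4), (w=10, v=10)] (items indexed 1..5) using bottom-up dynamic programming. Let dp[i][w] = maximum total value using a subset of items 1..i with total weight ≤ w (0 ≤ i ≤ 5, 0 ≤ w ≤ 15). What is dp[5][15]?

i\w   0   1   2   3   4   5   6   7   8   9  10  11  12  13  14  15
  0   0   0   0   0   0   0   0   0   0   0   0   0   0   0   0   0
  1   0   0   0   2   2   2   2   2   2   2   2   2   2   2   2   2
  2   0   0   0   2   2   2   2   2   2   2   2  11  11  11  13  13
  3   0   0   0   2   2   2   2   3   3   3   5  11  11  11  13  13
  4   0   0   0   2   2   2   2   3   3   3   5  11  11  11  13  13
  5   0   0   0   2   2   2   2   3   3   3  10  11  11  12  13  13

13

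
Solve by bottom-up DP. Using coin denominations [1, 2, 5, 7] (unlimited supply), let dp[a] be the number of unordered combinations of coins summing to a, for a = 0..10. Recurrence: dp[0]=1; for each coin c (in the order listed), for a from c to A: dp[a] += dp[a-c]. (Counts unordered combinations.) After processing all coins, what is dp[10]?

12

after  coin     0     1     2     3     4     5     6     7     8     9    10
          1     1     1     1     1     1     1     1     1     1     1     1
          2     1     1     2     2     3     3     4     4     5     5     6
          5     1     1     2     2     3     4     5     6     7     8    10
          7     1     1     2     2     3     4     5     7     8    10    12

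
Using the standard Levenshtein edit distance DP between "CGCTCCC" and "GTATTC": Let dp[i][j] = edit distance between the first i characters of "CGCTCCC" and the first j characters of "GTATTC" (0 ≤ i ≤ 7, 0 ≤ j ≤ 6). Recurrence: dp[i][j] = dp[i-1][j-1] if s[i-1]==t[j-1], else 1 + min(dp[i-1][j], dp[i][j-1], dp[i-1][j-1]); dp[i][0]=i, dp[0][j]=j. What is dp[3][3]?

   ''  G  T  A  T  T  C
''  0  1  2  3  4  5  6
 C  1  1  2  3  4  5  5
 G  2  1  2  3  4  5  6
 C  3  2  2  3  4  5  5
 T  4  3  2  3  3  4  5
 C  5  4  3  3  4  4  4
 C  6  5  4  4  4  5  4
 C  7  6  5  5  5  5  5

3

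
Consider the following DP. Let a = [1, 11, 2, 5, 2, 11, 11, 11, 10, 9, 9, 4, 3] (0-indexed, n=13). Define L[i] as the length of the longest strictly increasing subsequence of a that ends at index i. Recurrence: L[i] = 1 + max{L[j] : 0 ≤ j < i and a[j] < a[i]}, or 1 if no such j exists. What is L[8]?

4

   i    0    1    2    3    4    5    6    7    8    9   10   11   12
a[i]    1   11    2    5    2   11   11   11   10    9    9    4    3
L[i]    1    2    2    3    2    4    4    4    4    4    4    3    3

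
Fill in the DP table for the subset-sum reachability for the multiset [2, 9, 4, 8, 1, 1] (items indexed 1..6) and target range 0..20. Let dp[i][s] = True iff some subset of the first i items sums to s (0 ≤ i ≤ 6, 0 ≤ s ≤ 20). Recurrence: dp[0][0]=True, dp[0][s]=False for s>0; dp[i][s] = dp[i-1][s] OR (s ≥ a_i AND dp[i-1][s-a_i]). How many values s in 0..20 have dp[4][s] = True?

14

i\s   0   1   2   3   4   5   6   7   8   9  10  11  12  13  14  15  16  17  18  19  20
  0   T   F   F   F   F   F   F   F   F   F   F   F   F   F   F   F   F   F   F   F   F
  1   T   F   T   F   F   F   F   F   F   F   F   F   F   F   F   F   F   F   F   F   F
  2   T   F   T   F   F   F   F   F   F   T   F   T   F   F   F   F   F   F   F   F   F
  3   T   F   T   F   T   F   T   F   F   T   F   T   F   T   F   T   F   F   F   F   F
  4   T   F   T   F   T   F   T   F   T   T   T   T   T   T   T   T   F   T   F   T   F
  5   T   T   T   T   T   T   T   T   T   T   T   T   T   T   T   T   T   T   T   T   T
  6   T   T   T   T   T   T   T   T   T   T   T   T   T   T   T   T   T   T   T   T   T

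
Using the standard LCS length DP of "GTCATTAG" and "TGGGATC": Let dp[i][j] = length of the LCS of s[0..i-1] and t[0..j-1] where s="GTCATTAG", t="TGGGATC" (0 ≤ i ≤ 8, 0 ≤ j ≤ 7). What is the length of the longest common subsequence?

3

   ''  T  G  G  G  A  T  C
''  0  0  0  0  0  0  0  0
 G  0  0  1  1  1  1  1  1
 T  0  1  1  1  1  1  2  2
 C  0  1  1  1  1  1  2  3
 A  0  1  1  1  1  2  2  3
 T  0  1  1  1  1  2  3  3
 T  0  1  1  1  1  2  3  3
 A  0  1  1  1  1  2  3  3
 G  0  1  2  2  2  2  3  3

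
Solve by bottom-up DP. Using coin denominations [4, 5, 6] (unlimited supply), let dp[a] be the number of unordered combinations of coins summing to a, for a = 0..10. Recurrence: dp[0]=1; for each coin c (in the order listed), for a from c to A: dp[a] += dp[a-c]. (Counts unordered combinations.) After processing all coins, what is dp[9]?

after  coin     0     1     2     3     4     5     6     7     8     9    10
          4     1     0     0     0     1     0     0     0     1     0     0
          5     1     0     0     0     1     1     0     0     1     1     1
          6     1     0     0     0     1     1     1     0     1     1     2

1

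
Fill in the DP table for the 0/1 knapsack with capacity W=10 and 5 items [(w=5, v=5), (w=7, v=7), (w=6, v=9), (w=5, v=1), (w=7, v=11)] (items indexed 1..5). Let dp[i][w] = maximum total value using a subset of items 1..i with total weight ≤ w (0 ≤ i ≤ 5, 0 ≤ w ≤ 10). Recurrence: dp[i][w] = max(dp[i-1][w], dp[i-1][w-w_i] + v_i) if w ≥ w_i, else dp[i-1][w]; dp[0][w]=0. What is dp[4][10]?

9

i\w   0   1   2   3   4   5   6   7   8   9  10
  0   0   0   0   0   0   0   0   0   0   0   0
  1   0   0   0   0   0   5   5   5   5   5   5
  2   0   0   0   0   0   5   5   7   7   7   7
  3   0   0   0   0   0   5   9   9   9   9   9
  4   0   0   0   0   0   5   9   9   9   9   9
  5   0   0   0   0   0   5   9  11  11  11  11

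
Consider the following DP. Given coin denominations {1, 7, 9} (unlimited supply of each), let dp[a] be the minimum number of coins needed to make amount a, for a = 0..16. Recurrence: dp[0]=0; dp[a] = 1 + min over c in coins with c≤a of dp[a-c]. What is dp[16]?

 a  0  1  2  3  4  5  6  7  8  9 10 11 12 13 14 15 16
dp  0  1  2  3  4  5  6  1  2  1  2  3  4  5  2  3  2

2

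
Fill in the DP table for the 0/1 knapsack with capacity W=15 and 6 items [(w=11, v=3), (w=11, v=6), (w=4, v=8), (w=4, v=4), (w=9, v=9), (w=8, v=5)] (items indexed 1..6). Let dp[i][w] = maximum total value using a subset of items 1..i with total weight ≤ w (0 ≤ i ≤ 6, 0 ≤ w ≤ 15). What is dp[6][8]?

12

i\w   0   1   2   3   4   5   6   7   8   9  10  11  12  13  14  15
  0   0   0   0   0   0   0   0   0   0   0   0   0   0   0   0   0
  1   0   0   0   0   0   0   0   0   0   0   0   3   3   3   3   3
  2   0   0   0   0   0   0   0   0   0   0   0   6   6   6   6   6
  3   0   0   0   0   8   8   8   8   8   8   8   8   8   8   8  14
  4   0   0   0   0   8   8   8   8  12  12  12  12  12  12  12  14
  5   0   0   0   0   8   8   8   8  12  12  12  12  12  17  17  17
  6   0   0   0   0   8   8   8   8  12  12  12  12  13  17  17  17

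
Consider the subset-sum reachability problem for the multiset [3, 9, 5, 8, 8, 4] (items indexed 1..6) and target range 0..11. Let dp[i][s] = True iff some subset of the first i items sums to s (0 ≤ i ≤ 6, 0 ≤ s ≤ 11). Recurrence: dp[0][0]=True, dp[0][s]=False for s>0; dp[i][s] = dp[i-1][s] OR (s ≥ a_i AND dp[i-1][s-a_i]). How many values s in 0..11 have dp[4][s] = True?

6

i\s   0   1   2   3   4   5   6   7   8   9  10  11
  0   T   F   F   F   F   F   F   F   F   F   F   F
  1   T   F   F   T   F   F   F   F   F   F   F   F
  2   T   F   F   T   F   F   F   F   F   T   F   F
  3   T   F   F   T   F   T   F   F   T   T   F   F
  4   T   F   F   T   F   T   F   F   T   T   F   T
  5   T   F   F   T   F   T   F   F   T   T   F   T
  6   T   F   F   T   T   T   F   T   T   T   F   T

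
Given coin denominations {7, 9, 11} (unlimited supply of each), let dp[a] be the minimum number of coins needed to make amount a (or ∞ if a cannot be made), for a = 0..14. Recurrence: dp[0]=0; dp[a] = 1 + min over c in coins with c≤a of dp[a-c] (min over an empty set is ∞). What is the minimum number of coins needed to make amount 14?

2

 a  0  1  2  3  4  5  6  7  8  9 10 11 12 13 14
dp  0  -  -  -  -  -  -  1  -  1  -  1  -  -  2
(- denotes ∞ / unreachable)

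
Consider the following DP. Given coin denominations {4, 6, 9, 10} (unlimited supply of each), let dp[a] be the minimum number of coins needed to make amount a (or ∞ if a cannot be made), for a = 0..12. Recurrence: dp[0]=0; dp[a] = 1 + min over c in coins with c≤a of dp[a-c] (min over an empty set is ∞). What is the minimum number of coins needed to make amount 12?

2

 a  0  1  2  3  4  5  6  7  8  9 10 11 12
dp  0  -  -  -  1  -  1  -  2  1  1  -  2
(- denotes ∞ / unreachable)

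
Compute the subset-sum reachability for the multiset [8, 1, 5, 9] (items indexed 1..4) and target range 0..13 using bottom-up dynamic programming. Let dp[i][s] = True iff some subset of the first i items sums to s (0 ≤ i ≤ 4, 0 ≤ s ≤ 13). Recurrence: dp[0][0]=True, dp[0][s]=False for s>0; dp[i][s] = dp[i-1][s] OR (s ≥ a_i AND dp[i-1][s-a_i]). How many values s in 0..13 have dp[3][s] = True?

i\s   0   1   2   3   4   5   6   7   8   9  10  11  12  13
  0   T   F   F   F   F   F   F   F   F   F   F   F   F   F
  1   T   F   F   F   F   F   F   F   T   F   F   F   F   F
  2   T   T   F   F   F   F   F   F   T   T   F   F   F   F
  3   T   T   F   F   F   T   T   F   T   T   F   F   F   T
  4   T   T   F   F   F   T   T   F   T   T   T   F   F   T

7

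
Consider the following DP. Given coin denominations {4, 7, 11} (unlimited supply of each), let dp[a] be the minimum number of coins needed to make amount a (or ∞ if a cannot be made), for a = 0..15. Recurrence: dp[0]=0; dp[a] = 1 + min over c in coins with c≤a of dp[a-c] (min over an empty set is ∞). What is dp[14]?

2

 a  0  1  2  3  4  5  6  7  8  9 10 11 12 13 14 15
dp  0  -  -  -  1  -  -  1  2  -  -  1  3  -  2  2
(- denotes ∞ / unreachable)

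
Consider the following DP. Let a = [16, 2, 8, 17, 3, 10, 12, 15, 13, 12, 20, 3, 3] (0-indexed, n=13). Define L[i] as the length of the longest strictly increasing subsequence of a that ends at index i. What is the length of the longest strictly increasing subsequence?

6

   i    0    1    2    3    4    5    6    7    8    9   10   11   12
a[i]   16    2    8   17    3   10   12   15   13   12   20    3    3
L[i]    1    1    2    3    2    3    4    5    5    4    6    2    2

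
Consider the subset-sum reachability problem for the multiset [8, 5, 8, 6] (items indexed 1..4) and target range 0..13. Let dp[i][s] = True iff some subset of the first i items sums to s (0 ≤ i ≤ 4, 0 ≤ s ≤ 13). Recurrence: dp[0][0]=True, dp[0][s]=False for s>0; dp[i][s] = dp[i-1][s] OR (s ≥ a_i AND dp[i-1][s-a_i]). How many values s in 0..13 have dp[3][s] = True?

4

i\s   0   1   2   3   4   5   6   7   8   9  10  11  12  13
  0   T   F   F   F   F   F   F   F   F   F   F   F   F   F
  1   T   F   F   F   F   F   F   F   T   F   F   F   F   F
  2   T   F   F   F   F   T   F   F   T   F   F   F   F   T
  3   T   F   F   F   F   T   F   F   T   F   F   F   F   T
  4   T   F   F   F   F   T   T   F   T   F   F   T   F   T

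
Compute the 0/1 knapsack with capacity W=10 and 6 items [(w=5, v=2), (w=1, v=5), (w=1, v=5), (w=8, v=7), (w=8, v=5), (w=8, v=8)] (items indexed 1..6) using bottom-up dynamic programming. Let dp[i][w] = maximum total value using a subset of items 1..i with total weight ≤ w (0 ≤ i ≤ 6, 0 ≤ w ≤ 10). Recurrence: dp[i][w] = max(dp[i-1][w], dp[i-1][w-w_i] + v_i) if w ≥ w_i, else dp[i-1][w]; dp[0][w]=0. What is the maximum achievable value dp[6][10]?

18

i\w   0   1   2   3   4   5   6   7   8   9  10
  0   0   0   0   0   0   0   0   0   0   0   0
  1   0   0   0   0   0   2   2   2   2   2   2
  2   0   5   5   5   5   5   7   7   7   7   7
  3   0   5  10  10  10  10  10  12  12  12  12
  4   0   5  10  10  10  10  10  12  12  12  17
  5   0   5  10  10  10  10  10  12  12  12  17
  6   0   5  10  10  10  10  10  12  12  13  18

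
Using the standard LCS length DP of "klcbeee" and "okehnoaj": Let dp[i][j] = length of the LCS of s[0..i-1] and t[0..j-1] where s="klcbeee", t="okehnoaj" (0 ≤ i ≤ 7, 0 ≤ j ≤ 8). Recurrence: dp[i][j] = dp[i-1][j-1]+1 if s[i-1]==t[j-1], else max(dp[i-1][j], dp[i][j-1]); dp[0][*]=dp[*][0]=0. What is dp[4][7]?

   ''  o  k  e  h  n  o  a  j
''  0  0  0  0  0  0  0  0  0
 k  0  0  1  1  1  1  1  1  1
 l  0  0  1  1  1  1  1  1  1
 c  0  0  1  1  1  1  1  1  1
 b  0  0  1  1  1  1  1  1  1
 e  0  0  1  2  2  2  2  2  2
 e  0  0  1  2  2  2  2  2  2
 e  0  0  1  2  2  2  2  2  2

1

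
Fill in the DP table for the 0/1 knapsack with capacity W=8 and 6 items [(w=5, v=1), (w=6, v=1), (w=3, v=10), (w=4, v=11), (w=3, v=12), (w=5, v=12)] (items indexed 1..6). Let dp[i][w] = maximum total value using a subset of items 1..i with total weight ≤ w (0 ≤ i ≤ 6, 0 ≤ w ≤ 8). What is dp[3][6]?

10

i\w   0   1   2   3   4   5   6   7   8
  0   0   0   0   0   0   0   0   0   0
  1   0   0   0   0   0   1   1   1   1
  2   0   0   0   0   0   1   1   1   1
  3   0   0   0  10  10  10  10  10  11
  4   0   0   0  10  11  11  11  21  21
  5   0   0   0  12  12  12  22  23  23
  6   0   0   0  12  12  12  22  23  24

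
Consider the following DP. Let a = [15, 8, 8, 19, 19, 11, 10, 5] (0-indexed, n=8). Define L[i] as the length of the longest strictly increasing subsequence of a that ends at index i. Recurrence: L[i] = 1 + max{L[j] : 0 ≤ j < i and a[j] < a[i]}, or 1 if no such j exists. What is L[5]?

2

   i    0    1    2    3    4    5    6    7
a[i]   15    8    8   19   19   11   10    5
L[i]    1    1    1    2    2    2    2    1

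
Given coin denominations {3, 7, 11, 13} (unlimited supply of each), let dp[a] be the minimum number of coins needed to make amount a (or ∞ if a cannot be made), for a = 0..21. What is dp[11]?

1

 a  0  1  2  3  4  5  6  7  8  9 10 11 12 13 14 15 16 17 18 19 20 21
dp  0  -  -  1  -  -  2  1  -  3  2  1  4  1  2  5  2  3  2  3  2  3
(- denotes ∞ / unreachable)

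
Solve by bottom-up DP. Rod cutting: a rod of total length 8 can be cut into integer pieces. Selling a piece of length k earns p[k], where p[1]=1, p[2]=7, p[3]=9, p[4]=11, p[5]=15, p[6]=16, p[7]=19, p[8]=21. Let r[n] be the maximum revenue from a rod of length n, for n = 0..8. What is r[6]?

21

   n    0    1    2    3    4    5    6    7    8
r[n]    0    1    7    9   14   16   21   23   28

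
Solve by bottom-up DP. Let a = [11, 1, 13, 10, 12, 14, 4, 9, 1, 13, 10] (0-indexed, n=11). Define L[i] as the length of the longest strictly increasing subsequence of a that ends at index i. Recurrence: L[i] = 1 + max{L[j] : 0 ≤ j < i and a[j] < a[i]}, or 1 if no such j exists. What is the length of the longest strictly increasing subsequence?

   i    0    1    2    3    4    5    6    7    8    9   10
a[i]   11    1   13   10   12   14    4    9    1   13   10
L[i]    1    1    2    2    3    4    2    3    1    4    4

4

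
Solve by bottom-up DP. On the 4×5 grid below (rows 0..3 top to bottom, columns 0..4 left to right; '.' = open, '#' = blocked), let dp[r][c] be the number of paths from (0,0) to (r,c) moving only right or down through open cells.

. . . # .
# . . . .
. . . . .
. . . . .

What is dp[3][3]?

9

r\c   0   1   2   3   4
  0   1   1   1   0   0
  1   0   1   2   2   2
  2   0   1   3   5   7
  3   0   1   4   9  16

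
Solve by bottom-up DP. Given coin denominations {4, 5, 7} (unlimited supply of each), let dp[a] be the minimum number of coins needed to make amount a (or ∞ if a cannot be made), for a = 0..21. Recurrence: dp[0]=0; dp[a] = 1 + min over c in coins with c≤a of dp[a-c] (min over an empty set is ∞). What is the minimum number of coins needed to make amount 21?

3

 a  0  1  2  3  4  5  6  7  8  9 10 11 12 13 14 15 16 17 18 19 20 21
dp  0  -  -  -  1  1  -  1  2  2  2  2  2  3  2  3  3  3  3  3  4  3
(- denotes ∞ / unreachable)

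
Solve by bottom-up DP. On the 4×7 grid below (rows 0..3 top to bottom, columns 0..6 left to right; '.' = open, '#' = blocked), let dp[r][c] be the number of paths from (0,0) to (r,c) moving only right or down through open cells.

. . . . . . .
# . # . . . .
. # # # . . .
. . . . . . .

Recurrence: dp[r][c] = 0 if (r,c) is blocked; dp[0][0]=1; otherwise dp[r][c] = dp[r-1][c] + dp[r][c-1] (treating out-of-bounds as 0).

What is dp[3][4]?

2

r\c   0   1   2   3   4   5   6
  0   1   1   1   1   1   1   1
  1   0   1   0   1   2   3   4
  2   0   0   0   0   2   5   9
  3   0   0   0   0   2   7  16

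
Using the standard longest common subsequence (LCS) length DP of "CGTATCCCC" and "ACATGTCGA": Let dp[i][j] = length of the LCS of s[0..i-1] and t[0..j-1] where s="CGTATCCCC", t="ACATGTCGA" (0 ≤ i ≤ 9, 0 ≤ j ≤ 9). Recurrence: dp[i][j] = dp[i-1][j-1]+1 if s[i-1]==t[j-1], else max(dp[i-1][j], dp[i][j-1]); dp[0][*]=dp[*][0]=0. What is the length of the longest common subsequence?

4

   ''  A  C  A  T  G  T  C  G  A
''  0  0  0  0  0  0  0  0  0  0
 C  0  0  1  1  1  1  1  1  1  1
 G  0  0  1  1  1  2  2  2  2  2
 T  0  0  1  1  2  2  3  3  3  3
 A  0  1  1  2  2  2  3  3  3  4
 T  0  1  1  2  3  3  3  3  3  4
 C  0  1  2  2  3  3  3  4  4  4
 C  0  1  2  2  3  3  3  4  4  4
 C  0  1  2  2  3  3  3  4  4  4
 C  0  1  2  2  3  3  3  4  4  4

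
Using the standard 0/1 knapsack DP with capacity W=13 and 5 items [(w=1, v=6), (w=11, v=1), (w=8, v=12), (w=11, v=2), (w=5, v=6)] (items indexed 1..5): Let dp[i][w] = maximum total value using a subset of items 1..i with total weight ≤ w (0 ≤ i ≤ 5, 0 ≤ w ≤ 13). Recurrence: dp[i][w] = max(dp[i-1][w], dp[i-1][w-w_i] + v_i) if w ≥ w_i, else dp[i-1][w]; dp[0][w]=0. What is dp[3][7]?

6

i\w   0   1   2   3   4   5   6   7   8   9  10  11  12  13
  0   0   0   0   0   0   0   0   0   0   0   0   0   0   0
  1   0   6   6   6   6   6   6   6   6   6   6   6   6   6
  2   0   6   6   6   6   6   6   6   6   6   6   6   7   7
  3   0   6   6   6   6   6   6   6  12  18  18  18  18  18
  4   0   6   6   6   6   6   6   6  12  18  18  18  18  18
  5   0   6   6   6   6   6  12  12  12  18  18  18  18  18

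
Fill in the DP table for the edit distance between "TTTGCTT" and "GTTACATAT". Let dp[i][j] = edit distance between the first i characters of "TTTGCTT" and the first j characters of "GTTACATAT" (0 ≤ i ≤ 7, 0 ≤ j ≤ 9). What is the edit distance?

4

   ''  G  T  T  A  C  A  T  A  T
''  0  1  2  3  4  5  6  7  8  9
 T  1  1  1  2  3  4  5  6  7  8
 T  2  2  1  1  2  3  4  5  6  7
 T  3  3  2  1  2  3  4  4  5  6
 G  4  3  3  2  2  3  4  5  5  6
 C  5  4  4  3  3  2  3  4  5  6
 T  6  5  4  4  4  3  3  3  4  5
 T  7  6  5  4  5  4  4  3  4  4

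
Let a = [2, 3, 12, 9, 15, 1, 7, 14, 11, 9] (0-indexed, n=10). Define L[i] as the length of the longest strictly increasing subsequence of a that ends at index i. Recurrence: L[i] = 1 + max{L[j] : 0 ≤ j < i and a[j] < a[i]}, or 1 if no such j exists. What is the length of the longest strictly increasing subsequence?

   i    0    1    2    3    4    5    6    7    8    9
a[i]    2    3   12    9   15    1    7   14   11    9
L[i]    1    2    3    3    4    1    3    4    4    4

4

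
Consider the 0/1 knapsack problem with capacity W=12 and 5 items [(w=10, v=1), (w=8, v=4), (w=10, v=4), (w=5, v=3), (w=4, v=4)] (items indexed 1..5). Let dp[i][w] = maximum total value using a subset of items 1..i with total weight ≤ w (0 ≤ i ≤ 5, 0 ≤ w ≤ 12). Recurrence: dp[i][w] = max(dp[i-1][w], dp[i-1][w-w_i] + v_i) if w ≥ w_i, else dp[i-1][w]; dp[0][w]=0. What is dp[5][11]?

i\w   0   1   2   3   4   5   6   7   8   9  10  11  12
  0   0   0   0   0   0   0   0   0   0   0   0   0   0
  1   0   0   0   0   0   0   0   0   0   0   1   1   1
  2   0   0   0   0   0   0   0   0   4   4   4   4   4
  3   0   0   0   0   0   0   0   0   4   4   4   4   4
  4   0   0   0   0   0   3   3   3   4   4   4   4   4
  5   0   0   0   0   4   4   4   4   4   7   7   7   8

7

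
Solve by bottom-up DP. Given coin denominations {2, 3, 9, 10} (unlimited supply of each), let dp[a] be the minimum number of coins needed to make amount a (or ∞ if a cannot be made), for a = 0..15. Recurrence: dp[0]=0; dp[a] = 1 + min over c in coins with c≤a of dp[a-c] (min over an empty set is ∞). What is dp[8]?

 a  0  1  2  3  4  5  6  7  8  9 10 11 12 13 14 15
dp  0  -  1  1  2  2  2  3  3  1  1  2  2  2  3  3
(- denotes ∞ / unreachable)

3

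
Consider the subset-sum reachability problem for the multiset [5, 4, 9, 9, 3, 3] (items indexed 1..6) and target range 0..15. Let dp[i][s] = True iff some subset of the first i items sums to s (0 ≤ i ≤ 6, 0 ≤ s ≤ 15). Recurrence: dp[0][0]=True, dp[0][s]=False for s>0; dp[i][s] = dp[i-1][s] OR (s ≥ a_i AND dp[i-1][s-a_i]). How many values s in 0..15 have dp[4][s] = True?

6

i\s   0   1   2   3   4   5   6   7   8   9  10  11  12  13  14  15
  0   T   F   F   F   F   F   F   F   F   F   F   F   F   F   F   F
  1   T   F   F   F   F   T   F   F   F   F   F   F   F   F   F   F
  2   T   F   F   F   T   T   F   F   F   T   F   F   F   F   F   F
  3   T   F   F   F   T   T   F   F   F   T   F   F   F   T   T   F
  4   T   F   F   F   T   T   F   F   F   T   F   F   F   T   T   F
  5   T   F   F   T   T   T   F   T   T   T   F   F   T   T   T   F
  6   T   F   F   T   T   T   T   T   T   T   T   T   T   T   T   T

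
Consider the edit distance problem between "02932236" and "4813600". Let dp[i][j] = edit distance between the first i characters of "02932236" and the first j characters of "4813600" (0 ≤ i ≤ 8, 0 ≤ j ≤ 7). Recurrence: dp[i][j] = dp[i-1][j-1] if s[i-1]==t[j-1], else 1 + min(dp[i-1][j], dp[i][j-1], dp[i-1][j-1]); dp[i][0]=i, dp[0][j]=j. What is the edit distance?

   ''  4  8  1  3  6  0  0
''  0  1  2  3  4  5  6  7
 0  1  1  2  3  4  5  5  6
 2  2  2  2  3  4  5  6  6
 9  3  3  3  3  4  5  6  7
 3  4  4  4  4  3  4  5  6
 2  5  5  5  5  4  4  5  6
 2  6  6  6  6  5  5  5  6
 3  7  7  7  7  6  6  6  6
 6  8  8  8  8  7  6  7  7

7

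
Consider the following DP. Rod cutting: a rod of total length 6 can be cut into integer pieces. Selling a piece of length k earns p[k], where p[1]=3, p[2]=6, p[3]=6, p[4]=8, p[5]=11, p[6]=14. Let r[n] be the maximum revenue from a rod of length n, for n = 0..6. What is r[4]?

   n    0    1    2    3    4    5    6
r[n]    0    3    6    9   12   15   18

12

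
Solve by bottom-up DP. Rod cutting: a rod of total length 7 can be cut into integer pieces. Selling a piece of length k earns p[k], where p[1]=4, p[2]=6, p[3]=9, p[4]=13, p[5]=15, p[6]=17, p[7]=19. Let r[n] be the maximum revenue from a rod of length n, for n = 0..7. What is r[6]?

   n    0    1    2    3    4    5    6    7
r[n]    0    4    8   12   16   20   24   28

24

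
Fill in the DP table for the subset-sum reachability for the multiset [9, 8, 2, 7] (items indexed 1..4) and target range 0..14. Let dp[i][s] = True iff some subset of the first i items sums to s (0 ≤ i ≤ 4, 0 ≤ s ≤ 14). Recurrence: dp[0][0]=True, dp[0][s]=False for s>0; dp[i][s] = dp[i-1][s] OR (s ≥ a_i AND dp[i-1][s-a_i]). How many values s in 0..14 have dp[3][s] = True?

6

i\s   0   1   2   3   4   5   6   7   8   9  10  11  12  13  14
  0   T   F   F   F   F   F   F   F   F   F   F   F   F   F   F
  1   T   F   F   F   F   F   F   F   F   T   F   F   F   F   F
  2   T   F   F   F   F   F   F   F   T   T   F   F   F   F   F
  3   T   F   T   F   F   F   F   F   T   T   T   T   F   F   F
  4   T   F   T   F   F   F   F   T   T   T   T   T   F   F   F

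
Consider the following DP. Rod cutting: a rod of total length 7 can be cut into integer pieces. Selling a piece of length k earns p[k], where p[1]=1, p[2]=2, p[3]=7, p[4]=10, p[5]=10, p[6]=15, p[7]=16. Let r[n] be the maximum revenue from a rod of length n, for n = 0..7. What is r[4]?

   n    0    1    2    3    4    5    6    7
r[n]    0    1    2    7   10   11   15   17

10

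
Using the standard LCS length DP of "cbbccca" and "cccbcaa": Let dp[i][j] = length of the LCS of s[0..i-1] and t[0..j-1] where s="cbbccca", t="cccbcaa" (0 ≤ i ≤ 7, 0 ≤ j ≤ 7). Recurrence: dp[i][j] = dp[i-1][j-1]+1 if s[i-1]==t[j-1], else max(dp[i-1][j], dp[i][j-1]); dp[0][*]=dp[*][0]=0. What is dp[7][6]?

5

   ''  c  c  c  b  c  a  a
''  0  0  0  0  0  0  0  0
 c  0  1  1  1  1  1  1  1
 b  0  1  1  1  2  2  2  2
 b  0  1  1  1  2  2  2  2
 c  0  1  2  2  2  3  3  3
 c  0  1  2  3  3  3  3  3
 c  0  1  2  3  3  4  4  4
 a  0  1  2  3  3  4  5  5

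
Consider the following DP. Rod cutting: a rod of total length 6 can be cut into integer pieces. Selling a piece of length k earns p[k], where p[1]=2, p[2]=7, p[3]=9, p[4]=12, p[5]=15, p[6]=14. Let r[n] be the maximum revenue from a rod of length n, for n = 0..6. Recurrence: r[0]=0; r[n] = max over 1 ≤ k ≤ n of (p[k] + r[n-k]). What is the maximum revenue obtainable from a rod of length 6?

21

   n    0    1    2    3    4    5    6
r[n]    0    2    7    9   14   16   21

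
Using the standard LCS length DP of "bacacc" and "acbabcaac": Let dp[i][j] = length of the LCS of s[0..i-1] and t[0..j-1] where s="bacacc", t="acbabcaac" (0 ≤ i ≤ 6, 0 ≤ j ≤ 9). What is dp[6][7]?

   ''  a  c  b  a  b  c  a  a  c
''  0  0  0  0  0  0  0  0  0  0
 b  0  0  0  1  1  1  1  1  1  1
 a  0  1  1  1  2  2  2  2  2  2
 c  0  1  2  2  2  2  3  3  3  3
 a  0  1  2  2  3  3  3  4  4  4
 c  0  1  2  2  3  3  4  4  4  5
 c  0  1  2  2  3  3  4  4  4  5

4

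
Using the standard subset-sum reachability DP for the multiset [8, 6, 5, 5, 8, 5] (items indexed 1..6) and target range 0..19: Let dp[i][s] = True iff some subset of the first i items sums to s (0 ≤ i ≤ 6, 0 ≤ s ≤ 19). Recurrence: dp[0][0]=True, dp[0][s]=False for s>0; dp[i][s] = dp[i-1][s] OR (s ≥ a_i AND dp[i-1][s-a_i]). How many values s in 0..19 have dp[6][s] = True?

12

i\s   0   1   2   3   4   5   6   7   8   9  10  11  12  13  14  15  16  17  18  19
  0   T   F   F   F   F   F   F   F   F   F   F   F   F   F   F   F   F   F   F   F
  1   T   F   F   F   F   F   F   F   T   F   F   F   F   F   F   F   F   F   F   F
  2   T   F   F   F   F   F   T   F   T   F   F   F   F   F   T   F   F   F   F   F
  3   T   F   F   F   F   T   T   F   T   F   F   T   F   T   T   F   F   F   F   T
  4   T   F   F   F   F   T   T   F   T   F   T   T   F   T   T   F   T   F   T   T
  5   T   F   F   F   F   T   T   F   T   F   T   T   F   T   T   F   T   F   T   T
  6   T   F   F   F   F   T   T   F   T   F   T   T   F   T   T   T   T   F   T   T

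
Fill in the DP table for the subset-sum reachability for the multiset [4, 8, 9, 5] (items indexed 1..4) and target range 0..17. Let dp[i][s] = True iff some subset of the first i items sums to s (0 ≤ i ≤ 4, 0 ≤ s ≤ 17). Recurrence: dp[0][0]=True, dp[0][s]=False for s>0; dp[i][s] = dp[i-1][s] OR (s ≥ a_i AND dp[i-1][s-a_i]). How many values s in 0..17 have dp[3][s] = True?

i\s   0   1   2   3   4   5   6   7   8   9  10  11  12  13  14  15  16  17
  0   T   F   F   F   F   F   F   F   F   F   F   F   F   F   F   F   F   F
  1   T   F   F   F   T   F   F   F   F   F   F   F   F   F   F   F   F   F
  2   T   F   F   F   T   F   F   F   T   F   F   F   T   F   F   F   F   F
  3   T   F   F   F   T   F   F   F   T   T   F   F   T   T   F   F   F   T
  4   T   F   F   F   T   T   F   F   T   T   F   F   T   T   T   F   F   T

7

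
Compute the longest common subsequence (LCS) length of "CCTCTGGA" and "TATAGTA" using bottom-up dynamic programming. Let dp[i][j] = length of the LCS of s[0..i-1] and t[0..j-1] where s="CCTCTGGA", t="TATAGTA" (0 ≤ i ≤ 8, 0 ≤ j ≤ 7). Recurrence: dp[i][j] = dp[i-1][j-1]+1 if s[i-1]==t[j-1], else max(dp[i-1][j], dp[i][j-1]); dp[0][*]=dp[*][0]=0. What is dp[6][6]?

3

   ''  T  A  T  A  G  T  A
''  0  0  0  0  0  0  0  0
 C  0  0  0  0  0  0  0  0
 C  0  0  0  0  0  0  0  0
 T  0  1  1  1  1  1  1  1
 C  0  1  1  1  1  1  1  1
 T  0  1  1  2  2  2  2  2
 G  0  1  1  2  2  3  3  3
 G  0  1  1  2  2  3  3  3
 A  0  1  2  2  3  3  3  4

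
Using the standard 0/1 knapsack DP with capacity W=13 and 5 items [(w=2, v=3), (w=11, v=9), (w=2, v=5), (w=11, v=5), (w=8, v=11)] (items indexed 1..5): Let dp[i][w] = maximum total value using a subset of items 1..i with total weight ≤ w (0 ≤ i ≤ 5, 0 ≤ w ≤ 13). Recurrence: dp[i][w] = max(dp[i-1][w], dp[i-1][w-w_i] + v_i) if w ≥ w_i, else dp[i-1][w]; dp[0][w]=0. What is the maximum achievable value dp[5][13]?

19

i\w   0   1   2   3   4   5   6   7   8   9  10  11  12  13
  0   0   0   0   0   0   0   0   0   0   0   0   0   0   0
  1   0   0   3   3   3   3   3   3   3   3   3   3   3   3
  2   0   0   3   3   3   3   3   3   3   3   3   9   9  12
  3   0   0   5   5   8   8   8   8   8   8   8   9   9  14
  4   0   0   5   5   8   8   8   8   8   8   8   9   9  14
  5   0   0   5   5   8   8   8   8  11  11  16  16  19  19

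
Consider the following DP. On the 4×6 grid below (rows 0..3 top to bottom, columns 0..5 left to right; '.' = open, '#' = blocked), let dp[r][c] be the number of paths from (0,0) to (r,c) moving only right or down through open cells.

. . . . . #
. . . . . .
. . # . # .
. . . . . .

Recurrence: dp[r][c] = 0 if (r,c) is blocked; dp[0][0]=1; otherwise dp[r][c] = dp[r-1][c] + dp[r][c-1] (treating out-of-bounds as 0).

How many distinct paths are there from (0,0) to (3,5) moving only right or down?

13

r\c   0   1   2   3   4   5
  0   1   1   1   1   1   0
  1   1   2   3   4   5   5
  2   1   3   0   4   0   5
  3   1   4   4   8   8  13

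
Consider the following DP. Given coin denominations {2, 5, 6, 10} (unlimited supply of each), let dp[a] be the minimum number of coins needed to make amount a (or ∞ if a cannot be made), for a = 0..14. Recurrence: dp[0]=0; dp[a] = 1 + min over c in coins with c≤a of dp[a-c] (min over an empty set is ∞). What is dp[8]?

2

 a  0  1  2  3  4  5  6  7  8  9 10 11 12 13 14
dp  0  -  1  -  2  1  1  2  2  3  1  2  2  3  3
(- denotes ∞ / unreachable)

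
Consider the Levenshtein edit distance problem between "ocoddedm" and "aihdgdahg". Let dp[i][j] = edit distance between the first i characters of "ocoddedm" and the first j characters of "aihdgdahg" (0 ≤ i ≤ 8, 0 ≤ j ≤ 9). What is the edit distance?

7

   ''  a  i  h  d  g  d  a  h  g
''  0  1  2  3  4  5  6  7  8  9
 o  1  1  2  3  4  5  6  7  8  9
 c  2  2  2  3  4  5  6  7  8  9
 o  3  3  3  3  4  5  6  7  8  9
 d  4  4  4  4  3  4  5  6  7  8
 d  5  5  5  5  4  4  4  5  6  7
 e  6  6  6  6  5  5  5  5  6  7
 d  7  7  7  7  6  6  5  6  6  7
 m  8  8  8  8  7  7  6  6  7  7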